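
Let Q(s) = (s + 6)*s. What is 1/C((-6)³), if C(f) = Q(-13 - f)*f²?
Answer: 1/1979474112 ≈ 5.0518e-10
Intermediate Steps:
Q(s) = s*(6 + s) (Q(s) = (6 + s)*s = s*(6 + s))
C(f) = f²*(-13 - f)*(-7 - f) (C(f) = ((-13 - f)*(6 + (-13 - f)))*f² = ((-13 - f)*(-7 - f))*f² = f²*(-13 - f)*(-7 - f))
1/C((-6)³) = 1/(((-6)³)²*(7 + (-6)³)*(13 + (-6)³)) = 1/((-216)²*(7 - 216)*(13 - 216)) = 1/(46656*(-209)*(-203)) = 1/1979474112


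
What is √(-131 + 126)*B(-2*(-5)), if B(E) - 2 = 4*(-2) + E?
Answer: 4*I*√5 ≈ 8.9443*I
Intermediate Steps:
B(E) = -6 + E (B(E) = 2 + (4*(-2) + E) = 2 + (-8 + E) = -6 + E)
√(-131 + 126)*B(-2*(-5)) = √(-131 + 126)*(-6 - 2*(-5)) = √(-5)*(-6 + 10) = (I*√5)*4 = 4*I*√5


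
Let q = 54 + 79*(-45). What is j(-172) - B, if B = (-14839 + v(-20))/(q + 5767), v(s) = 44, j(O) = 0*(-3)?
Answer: 1345/206 ≈ 6.5291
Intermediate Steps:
j(O) = 0
q = -3501 (q = 54 - 3555 = -3501)
B = -1345/206 (B = (-14839 + 44)/(-3501 + 5767) = -14795/2266 = -14795*1/2266 = -1345/206 ≈ -6.5291)
j(-172) - B = 0 - 1*(-1345/206) = 0 + 1345/206 = 1345/206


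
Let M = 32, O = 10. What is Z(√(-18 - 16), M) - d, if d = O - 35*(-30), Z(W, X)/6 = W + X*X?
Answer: 5084 + 6*I*√34 ≈ 5084.0 + 34.986*I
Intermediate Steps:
Z(W, X) = 6*W + 6*X² (Z(W, X) = 6*(W + X*X) = 6*(W + X²) = 6*W + 6*X²)
d = 1060 (d = 10 - 35*(-30) = 10 + 1050 = 1060)
Z(√(-18 - 16), M) - d = (6*√(-18 - 16) + 6*32²) - 1*1060 = (6*√(-34) + 6*1024) - 1060 = (6*(I*√34) + 6144) - 1060 = (6*I*√34 + 6144) - 1060 = (6144 + 6*I*√34) - 1060 = 5084 + 6*I*√34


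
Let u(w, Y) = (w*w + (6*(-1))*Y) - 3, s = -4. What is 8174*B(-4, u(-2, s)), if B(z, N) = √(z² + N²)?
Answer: 8174*√641 ≈ 2.0695e+5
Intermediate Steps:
u(w, Y) = -3 + w² - 6*Y (u(w, Y) = (w² - 6*Y) - 3 = -3 + w² - 6*Y)
B(z, N) = √(N² + z²)
8174*B(-4, u(-2, s)) = 8174*√((-3 + (-2)² - 6*(-4))² + (-4)²) = 8174*√((-3 + 4 + 24)² + 16) = 8174*√(25² + 16) = 8174*√(625 + 16) = 8174*√641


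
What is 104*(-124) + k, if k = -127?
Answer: -13023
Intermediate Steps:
104*(-124) + k = 104*(-124) - 127 = -12896 - 127 = -13023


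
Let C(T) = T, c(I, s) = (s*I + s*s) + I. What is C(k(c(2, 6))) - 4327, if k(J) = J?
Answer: -4277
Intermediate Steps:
c(I, s) = I + s² + I*s (c(I, s) = (I*s + s²) + I = (s² + I*s) + I = I + s² + I*s)
C(k(c(2, 6))) - 4327 = (2 + 6² + 2*6) - 4327 = (2 + 36 + 12) - 4327 = 50 - 4327 = -4277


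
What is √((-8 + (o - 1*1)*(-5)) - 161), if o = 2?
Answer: I*√174 ≈ 13.191*I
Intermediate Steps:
√((-8 + (o - 1*1)*(-5)) - 161) = √((-8 + (2 - 1*1)*(-5)) - 161) = √((-8 + (2 - 1)*(-5)) - 161) = √((-8 + 1*(-5)) - 161) = √((-8 - 5) - 161) = √(-13 - 161) = √(-174) = I*√174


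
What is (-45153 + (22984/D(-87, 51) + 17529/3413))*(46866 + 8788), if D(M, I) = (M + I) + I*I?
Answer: -21992319985854232/8754345 ≈ -2.5122e+9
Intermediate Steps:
D(M, I) = I + M + I**2 (D(M, I) = (I + M) + I**2 = I + M + I**2)
(-45153 + (22984/D(-87, 51) + 17529/3413))*(46866 + 8788) = (-45153 + (22984/(51 - 87 + 51**2) + 17529/3413))*(46866 + 8788) = (-45153 + (22984/(51 - 87 + 2601) + 17529*(1/3413)))*55654 = (-45153 + (22984/2565 + 17529/3413))*55654 = (-45153 + 123406277/8754345)*55654 = -395161533508/8754345*55654 = -21992319985854232/8754345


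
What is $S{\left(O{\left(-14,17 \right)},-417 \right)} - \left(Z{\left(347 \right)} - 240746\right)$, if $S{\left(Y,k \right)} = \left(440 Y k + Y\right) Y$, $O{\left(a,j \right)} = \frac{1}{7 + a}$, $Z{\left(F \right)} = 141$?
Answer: $\frac{11606166}{49} \approx 2.3686 \cdot 10^{5}$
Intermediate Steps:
$S{\left(Y,k \right)} = Y \left(Y + 440 Y k\right)$ ($S{\left(Y,k \right)} = \left(440 Y k + Y\right) Y = \left(Y + 440 Y k\right) Y = Y \left(Y + 440 Y k\right)$)
$S{\left(O{\left(-14,17 \right)},-417 \right)} - \left(Z{\left(347 \right)} - 240746\right) = \left(\frac{1}{7 - 14}\right)^{2} \left(1 + 440 \left(-417\right)\right) - \left(141 - 240746\right) = \left(\frac{1}{-7}\right)^{2} \left(1 - 183480\right) - -240605 = \left(- \frac{1}{7}\right)^{2} \left(-183479\right) + 240605 = \frac{1}{49} \left(-183479\right) + 240605 = - \frac{183479}{49} + 240605 = \frac{11606166}{49}$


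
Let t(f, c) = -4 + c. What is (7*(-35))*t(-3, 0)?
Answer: 980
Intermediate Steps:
(7*(-35))*t(-3, 0) = (7*(-35))*(-4 + 0) = -245*(-4) = 980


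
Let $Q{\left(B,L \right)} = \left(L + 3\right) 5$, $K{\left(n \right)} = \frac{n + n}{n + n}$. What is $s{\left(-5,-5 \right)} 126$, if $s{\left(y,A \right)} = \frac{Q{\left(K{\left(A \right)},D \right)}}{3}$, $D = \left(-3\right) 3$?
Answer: $-1260$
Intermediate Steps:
$K{\left(n \right)} = 1$ ($K{\left(n \right)} = \frac{2 n}{2 n} = 2 n \frac{1}{2 n} = 1$)
$D = -9$
$Q{\left(B,L \right)} = 15 + 5 L$ ($Q{\left(B,L \right)} = \left(3 + L\right) 5 = 15 + 5 L$)
$s{\left(y,A \right)} = -10$ ($s{\left(y,A \right)} = \frac{15 + 5 \left(-9\right)}{3} = \left(15 - 45\right) \frac{1}{3} = \left(-30\right) \frac{1}{3} = -10$)
$s{\left(-5,-5 \right)} 126 = \left(-10\right) 126 = -1260$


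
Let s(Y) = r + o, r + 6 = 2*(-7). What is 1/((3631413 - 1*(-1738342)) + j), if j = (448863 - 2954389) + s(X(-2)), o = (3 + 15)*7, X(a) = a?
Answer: 1/2864335 ≈ 3.4912e-7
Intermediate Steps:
r = -20 (r = -6 + 2*(-7) = -6 - 14 = -20)
o = 126 (o = 18*7 = 126)
s(Y) = 106 (s(Y) = -20 + 126 = 106)
j = -2505420 (j = (448863 - 2954389) + 106 = -2505526 + 106 = -2505420)
1/((3631413 - 1*(-1738342)) + j) = 1/((3631413 - 1*(-1738342)) - 2505420) = 1/((3631413 + 1738342) - 2505420) = 1/(5369755 - 2505420) = 1/2864335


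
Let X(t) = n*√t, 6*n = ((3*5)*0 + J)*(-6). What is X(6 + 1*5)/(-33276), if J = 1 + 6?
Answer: 7*√11/33276 ≈ 0.00069769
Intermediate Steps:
J = 7
n = -7 (n = (((3*5)*0 + 7)*(-6))/6 = ((15*0 + 7)*(-6))/6 = ((0 + 7)*(-6))/6 = (7*(-6))/6 = (⅙)*(-42) = -7)
X(t) = -7*√t
X(6 + 1*5)/(-33276) = -7*√(6 + 1*5)/(-33276) = -7*√(6 + 5)*(-1/33276) = -7*√11*(-1/33276) = 7*√11/33276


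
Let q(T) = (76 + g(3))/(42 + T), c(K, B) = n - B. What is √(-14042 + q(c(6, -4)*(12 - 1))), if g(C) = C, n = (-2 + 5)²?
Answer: I*√480572835/185 ≈ 118.5*I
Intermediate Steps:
n = 9 (n = 3² = 9)
c(K, B) = 9 - B
q(T) = 79/(42 + T) (q(T) = (76 + 3)/(42 + T) = 79/(42 + T))
√(-14042 + q(c(6, -4)*(12 - 1))) = √(-14042 + 79/(42 + (9 - 1*(-4))*(12 - 1))) = √(-14042 + 79/(42 + (9 + 4)*11)) = √(-14042 + 79/(42 + 13*11)) = √(-14042 + 79/(42 + 143)) = √(-14042 + 79/185) = √(-2597691/185) = I*√480572835/185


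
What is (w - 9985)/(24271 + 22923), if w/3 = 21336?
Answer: 54023/47194 ≈ 1.1447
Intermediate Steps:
w = 64008 (w = 3*21336 = 64008)
(w - 9985)/(24271 + 22923) = (64008 - 9985)/(24271 + 22923) = 54023/47194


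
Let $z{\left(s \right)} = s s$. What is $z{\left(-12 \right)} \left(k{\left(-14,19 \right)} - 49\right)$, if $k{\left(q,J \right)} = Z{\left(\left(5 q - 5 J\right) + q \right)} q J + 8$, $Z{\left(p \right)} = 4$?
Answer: $-159120$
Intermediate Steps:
$z{\left(s \right)} = s^{2}$
$k{\left(q,J \right)} = 8 + 4 J q$ ($k{\left(q,J \right)} = 4 q J + 8 = 4 J q + 8 = 8 + 4 J q$)
$z{\left(-12 \right)} \left(k{\left(-14,19 \right)} - 49\right) = \left(-12\right)^{2} \left(\left(8 + 4 \cdot 19 \left(-14\right)\right) - 49\right) = 144 \left(\left(8 - 1064\right) - 49\right) = 144 \left(-1056 - 49\right) = 144 \left(-1105\right) = -159120$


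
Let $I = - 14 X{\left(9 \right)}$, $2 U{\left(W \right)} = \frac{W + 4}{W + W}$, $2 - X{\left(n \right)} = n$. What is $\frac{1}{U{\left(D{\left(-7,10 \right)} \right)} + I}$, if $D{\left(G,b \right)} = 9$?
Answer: $\frac{36}{3541} \approx 0.010167$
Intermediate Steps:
$X{\left(n \right)} = 2 - n$
$U{\left(W \right)} = \frac{4 + W}{4 W}$ ($U{\left(W \right)} = \frac{\left(W + 4\right) \frac{1}{W + W}}{2} = \frac{\left(4 + W\right) \frac{1}{2 W}}{2} = \frac{\frac{1}{2} \frac{1}{W} \left(4 + W\right)}{2} = \frac{4 + W}{4 W}$)
$I = 98$ ($I = - 14 \left(2 - 9\right) = \left(-14\right) \left(-7\right) = 98$)
$\frac{1}{U{\left(D{\left(-7,10 \right)} \right)} + I} = \frac{1}{\frac{4 + 9}{4 \cdot 9} + 98} = \frac{1}{\frac{1}{4} \cdot \frac{1}{9} \cdot 13 + 98} = \frac{1}{\frac{13}{36} + 98} = \frac{1}{\frac{3541}{36}} = \frac{36}{3541}$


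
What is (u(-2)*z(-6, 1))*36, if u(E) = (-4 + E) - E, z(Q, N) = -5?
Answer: 720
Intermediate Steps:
u(E) = -4
(u(-2)*z(-6, 1))*36 = -4*(-5)*36 = 20*36 = 720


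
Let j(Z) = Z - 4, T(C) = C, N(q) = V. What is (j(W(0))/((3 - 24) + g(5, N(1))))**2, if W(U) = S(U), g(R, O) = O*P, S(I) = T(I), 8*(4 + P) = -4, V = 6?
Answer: 1/144 ≈ 0.0069444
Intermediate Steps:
P = -9/2 (P = -4 + (1/8)*(-4) = -4 - 1/2 = -9/2 ≈ -4.5000)
N(q) = 6
S(I) = I
g(R, O) = -9*O/2 (g(R, O) = O*(-9/2) = -9*O/2)
W(U) = U
j(Z) = -4 + Z
(j(W(0))/((3 - 24) + g(5, N(1))))**2 = ((-4 + 0)/((3 - 24) - 9/2*6))**2 = (-4/(-21 - 27))**2 = (-4/(-48))**2 = (-4*(-1/48))**2 = (1/12)**2 = 1/144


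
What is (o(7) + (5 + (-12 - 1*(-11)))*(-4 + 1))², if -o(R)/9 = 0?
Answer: 144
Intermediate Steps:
o(R) = 0 (o(R) = -9*0 = 0)
(o(7) + (5 + (-12 - 1*(-11)))*(-4 + 1))² = (0 + (5 + (-12 - 1*(-11)))*(-4 + 1))² = (0 + (5 + (-12 + 11))*(-3))² = (0 + (5 - 1)*(-3))² = (0 + 4*(-3))² = (0 - 12)² = (-12)² = 144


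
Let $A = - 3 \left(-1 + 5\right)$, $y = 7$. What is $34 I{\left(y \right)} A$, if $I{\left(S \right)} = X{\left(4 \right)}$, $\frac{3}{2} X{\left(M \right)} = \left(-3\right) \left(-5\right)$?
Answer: $-4080$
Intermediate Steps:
$X{\left(M \right)} = 10$ ($X{\left(M \right)} = \frac{2 \left(\left(-3\right) \left(-5\right)\right)}{3} = \frac{2}{3} \cdot 15 = 10$)
$I{\left(S \right)} = 10$
$A = -12$ ($A = \left(-3\right) 4 = -12$)
$34 I{\left(y \right)} A = 34 \cdot 10 \left(-12\right) = 340 \left(-12\right) = -4080$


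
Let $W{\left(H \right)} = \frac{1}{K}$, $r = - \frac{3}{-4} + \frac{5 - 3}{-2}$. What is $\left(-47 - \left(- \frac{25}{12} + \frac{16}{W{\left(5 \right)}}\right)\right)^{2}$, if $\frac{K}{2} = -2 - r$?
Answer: $\frac{17689}{144} \approx 122.84$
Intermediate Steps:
$r = - \frac{1}{4}$ ($r = \left(-3\right) \left(- \frac{1}{4}\right) + \left(5 - 3\right) \left(- \frac{1}{2}\right) = \frac{3}{4} + 2 \left(- \frac{1}{2}\right) = \frac{3}{4} - 1 = - \frac{1}{4} \approx -0.25$)
$K = - \frac{7}{2}$ ($K = 2 \left(-2 - - \frac{1}{4}\right) = 2 \left(-2 + \frac{1}{4}\right) = 2 \left(- \frac{7}{4}\right) = - \frac{7}{2} \approx -3.5$)
$W{\left(H \right)} = - \frac{2}{7}$ ($W{\left(H \right)} = \frac{1}{- \frac{7}{2}} = - \frac{2}{7}$)
$\left(-47 - \left(- \frac{25}{12} + \frac{16}{W{\left(5 \right)}}\right)\right)^{2} = \left(-47 - \left(-56 - \frac{25}{12}\right)\right)^{2} = \left(-47 - - \frac{697}{12}\right)^{2} = \left(-47 + \left(\frac{25}{12} + 56\right)\right)^{2} = \left(-47 + \frac{697}{12}\right)^{2} = \left(\frac{133}{12}\right)^{2} = \frac{17689}{144}$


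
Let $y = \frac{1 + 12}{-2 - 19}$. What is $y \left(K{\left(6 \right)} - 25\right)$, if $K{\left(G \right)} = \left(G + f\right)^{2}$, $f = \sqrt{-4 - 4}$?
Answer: $- \frac{13}{7} - \frac{104 i \sqrt{2}}{7} \approx -1.8571 - 21.011 i$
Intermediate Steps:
$y = - \frac{13}{21}$ ($y = \frac{13}{-21} = 13 \left(- \frac{1}{21}\right) = - \frac{13}{21} \approx -0.61905$)
$f = 2 i \sqrt{2}$ ($f = \sqrt{-8} = 2 i \sqrt{2} \approx 2.8284 i$)
$K{\left(G \right)} = \left(G + 2 i \sqrt{2}\right)^{2}$
$y \left(K{\left(6 \right)} - 25\right) = - \frac{13 \left(\left(6 + 2 i \sqrt{2}\right)^{2} - 25\right)}{21} = - \frac{13 \left(-25 + \left(6 + 2 i \sqrt{2}\right)^{2}\right)}{21} = \frac{325}{21} - \frac{13 \left(6 + 2 i \sqrt{2}\right)^{2}}{21}$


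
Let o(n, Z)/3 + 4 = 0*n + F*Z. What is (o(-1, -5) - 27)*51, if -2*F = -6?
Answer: -4284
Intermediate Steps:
F = 3 (F = -½*(-6) = 3)
o(n, Z) = -12 + 9*Z (o(n, Z) = -12 + 3*(0*n + 3*Z) = -12 + 3*(0 + 3*Z) = -12 + 3*(3*Z) = -12 + 9*Z)
(o(-1, -5) - 27)*51 = ((-12 + 9*(-5)) - 27)*51 = ((-12 - 45) - 27)*51 = (-57 - 27)*51 = -84*51 = -4284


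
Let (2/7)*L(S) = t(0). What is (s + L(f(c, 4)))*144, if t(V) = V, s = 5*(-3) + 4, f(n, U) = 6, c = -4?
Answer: -1584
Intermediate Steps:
s = -11 (s = -15 + 4 = -11)
L(S) = 0 (L(S) = (7/2)*0 = 0)
(s + L(f(c, 4)))*144 = (-11 + 0)*144 = -11*144 = -1584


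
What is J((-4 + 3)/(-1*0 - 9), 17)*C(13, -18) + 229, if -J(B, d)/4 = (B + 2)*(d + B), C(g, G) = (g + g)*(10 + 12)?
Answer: -6676139/81 ≈ -82422.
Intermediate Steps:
C(g, G) = 44*g (C(g, G) = (2*g)*22 = 44*g)
J(B, d) = -4*(2 + B)*(B + d) (J(B, d) = -4*(B + 2)*(d + B) = -4*(2 + B)*(B + d))
J((-4 + 3)/(-1*0 - 9), 17)*C(13, -18) + 229 = (-8*(-4 + 3)/(-1*0 - 9) - 8*17 - 4*(-4 + 3)**2/(-1*0 - 9)**2 - 4*(-4 + 3)/(-1*0 - 9)*17)*(44*13) + 229 = (-(-8)/(0 - 9) - 136 - 4/(0 - 9)**2 - 4*(-1/(0 - 9))*17)*572 + 229 = (-(-8)/(-9) - 136 - 4*(-1/(-9))**2 - 4*(-1/(-9))*17)*572 + 229 = (-(-8)*(-1)/9 - 136 - 4*(-1*(-1/9))**2 - 4*(-1*(-1/9))*17)*572 + 229 = (-8*1/9 - 136 - 4*(1/9)**2 - 4*1/9*17)*572 + 229 = (-8/9 - 136 - 4*1/81 - 68/9)*572 + 229 = (-8/9 - 136 - 4/81 - 68/9)*572 + 229 = -11704/81*572 + 229 = -6694688/81 + 229 = -6676139/81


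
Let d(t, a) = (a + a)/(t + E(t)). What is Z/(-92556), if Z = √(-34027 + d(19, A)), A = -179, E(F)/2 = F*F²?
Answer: -I*√6421075703409/1271441772 ≈ -0.001993*I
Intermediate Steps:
E(F) = 2*F³ (E(F) = 2*(F*F²) = 2*F³)
d(t, a) = 2*a/(t + 2*t³) (d(t, a) = (a + a)/(t + 2*t³) = (2*a)/(t + 2*t³) = 2*a/(t + 2*t³))
Z = I*√6421075703409/13737 (Z = √(-34027 + 2*(-179)/(19 + 2*19³)) = √(-34027 + 2*(-179)/(19 + 2*6859)) = √(-34027 + 2*(-179)/(19 + 13718)) = √(-34027 + 2*(-179)/13737) = √(-34027 + 2*(-179)*(1/13737)) = √(-34027 - 358/13737) = √(-467429257/13737) = I*√6421075703409/13737 ≈ 184.46*I)
Z/(-92556) = (I*√6421075703409/13737)/(-92556) = (I*√6421075703409/13737)*(-1/92556) = -I*√6421075703409/1271441772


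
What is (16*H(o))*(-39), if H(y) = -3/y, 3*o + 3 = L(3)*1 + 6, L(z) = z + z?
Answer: 624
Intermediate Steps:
L(z) = 2*z
o = 3 (o = -1 + ((2*3)*1 + 6)/3 = -1 + (6*1 + 6)/3 = -1 + (6 + 6)/3 = -1 + (⅓)*12 = -1 + 4 = 3)
(16*H(o))*(-39) = (16*(-3/3))*(-39) = (16*(-3*⅓))*(-39) = (16*(-1))*(-39) = -16*(-39) = 624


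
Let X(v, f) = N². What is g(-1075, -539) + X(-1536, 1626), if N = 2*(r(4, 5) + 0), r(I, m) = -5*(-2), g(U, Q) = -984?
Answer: -584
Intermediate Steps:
r(I, m) = 10
N = 20 (N = 2*(10 + 0) = 2*10 = 20)
X(v, f) = 400 (X(v, f) = 20² = 400)
g(-1075, -539) + X(-1536, 1626) = -984 + 400 = -584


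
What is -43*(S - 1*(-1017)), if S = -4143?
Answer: 134418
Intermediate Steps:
-43*(S - 1*(-1017)) = -43*(-4143 - 1*(-1017)) = -43*(-4143 + 1017) = -43*(-3126) = 134418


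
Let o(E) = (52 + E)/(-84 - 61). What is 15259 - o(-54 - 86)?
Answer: 2212467/145 ≈ 15258.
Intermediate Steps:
o(E) = -52/145 - E/145 (o(E) = (52 + E)/(-145) = (52 + E)*(-1/145) = -52/145 - E/145)
15259 - o(-54 - 86) = 15259 - (-52/145 - (-54 - 86)/145) = 15259 - (-52/145 - 1/145*(-140)) = 15259 - (-52/145 + 28/29) = 15259 - 1*88/145 = 15259 - 88/145 = 2212467/145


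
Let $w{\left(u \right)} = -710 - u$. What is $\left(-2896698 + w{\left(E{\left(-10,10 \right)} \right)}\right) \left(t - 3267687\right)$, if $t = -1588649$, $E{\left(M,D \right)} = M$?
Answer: $14070738213728$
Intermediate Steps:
$\left(-2896698 + w{\left(E{\left(-10,10 \right)} \right)}\right) \left(t - 3267687\right) = \left(-2896698 - 700\right) \left(-1588649 - 3267687\right) = \left(-2896698 + \left(-710 + 10\right)\right) \left(-4856336\right) = \left(-2896698 - 700\right) \left(-4856336\right) = \left(-2897398\right) \left(-4856336\right) = 14070738213728$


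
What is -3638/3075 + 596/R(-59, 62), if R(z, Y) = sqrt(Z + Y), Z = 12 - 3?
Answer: -3638/3075 + 596*sqrt(71)/71 ≈ 69.549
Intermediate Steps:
Z = 9
R(z, Y) = sqrt(9 + Y)
-3638/3075 + 596/R(-59, 62) = -3638/3075 + 596/(sqrt(9 + 62)) = -3638*1/3075 + 596/(sqrt(71)) = -3638/3075 + 596*(sqrt(71)/71) = -3638/3075 + 596*sqrt(71)/71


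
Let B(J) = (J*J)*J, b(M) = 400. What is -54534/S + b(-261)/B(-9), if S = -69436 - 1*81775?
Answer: -20729114/110232819 ≈ -0.18805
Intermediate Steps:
S = -151211 (S = -69436 - 81775 = -151211)
B(J) = J**3 (B(J) = J**2*J = J**3)
-54534/S + b(-261)/B(-9) = -54534/(-151211) + 400/((-9)**3) = -54534*(-1/151211) + 400/(-729) = 54534/151211 + 400*(-1/729) = 54534/151211 - 400/729 = -20729114/110232819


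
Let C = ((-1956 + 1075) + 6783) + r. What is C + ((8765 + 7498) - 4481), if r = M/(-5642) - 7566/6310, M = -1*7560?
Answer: 22484766211/1271465 ≈ 17684.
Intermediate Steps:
M = -7560
r = 179151/1271465 (r = -7560/(-5642) - 7566/6310 = -7560*(-1/5642) - 7566*1/6310 = 540/403 - 3783/3155 = 179151/1271465 ≈ 0.14090)
C = 7504365581/1271465 (C = ((-1956 + 1075) + 6783) + 179151/1271465 = (-881 + 6783) + 179151/1271465 = 5902 + 179151/1271465 = 7504365581/1271465 ≈ 5902.1)
C + ((8765 + 7498) - 4481) = 7504365581/1271465 + ((8765 + 7498) - 4481) = 7504365581/1271465 + (16263 - 4481) = 7504365581/1271465 + 11782 = 22484766211/1271465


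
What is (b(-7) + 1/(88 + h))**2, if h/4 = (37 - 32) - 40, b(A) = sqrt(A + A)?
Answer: (-1 + 52*I*sqrt(14))**2/2704 ≈ -14.0 - 0.14391*I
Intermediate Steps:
b(A) = sqrt(2)*sqrt(A) (b(A) = sqrt(2*A) = sqrt(2)*sqrt(A))
h = -140 (h = 4*((37 - 32) - 40) = 4*(5 - 40) = 4*(-35) = -140)
(b(-7) + 1/(88 + h))**2 = (sqrt(2)*sqrt(-7) + 1/(88 - 140))**2 = (sqrt(2)*(I*sqrt(7)) + 1/(-52))**2 = (I*sqrt(14) - 1/52)**2 = (-1/52 + I*sqrt(14))**2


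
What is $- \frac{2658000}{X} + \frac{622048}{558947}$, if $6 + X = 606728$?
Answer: $- \frac{554135459672}{169562720867} \approx -3.268$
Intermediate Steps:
$X = 606722$ ($X = -6 + 606728 = 606722$)
$- \frac{2658000}{X} + \frac{622048}{558947} = - \frac{2658000}{606722} + \frac{622048}{558947} = \left(-2658000\right) \frac{1}{606722} + 622048 \cdot \frac{1}{558947} = - \frac{1329000}{303361} + \frac{622048}{558947} = - \frac{554135459672}{169562720867}$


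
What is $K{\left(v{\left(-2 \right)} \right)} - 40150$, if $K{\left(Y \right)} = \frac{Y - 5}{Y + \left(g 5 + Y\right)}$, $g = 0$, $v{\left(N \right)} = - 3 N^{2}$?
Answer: $- \frac{963583}{24} \approx -40149.0$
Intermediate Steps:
$K{\left(Y \right)} = \frac{-5 + Y}{2 Y}$ ($K{\left(Y \right)} = \frac{Y - 5}{Y + \left(0 \cdot 5 + Y\right)} = \frac{-5 + Y}{Y + \left(0 + Y\right)} = \frac{-5 + Y}{Y + Y} = \frac{-5 + Y}{2 Y}$)
$K{\left(v{\left(-2 \right)} \right)} - 40150 = \frac{-5 - 3 \left(-2\right)^{2}}{2 \left(- 3 \left(-2\right)^{2}\right)} - 40150 = \frac{-5 - 12}{2 \left(\left(-3\right) 4\right)} - 40150 = \frac{-5 - 12}{2 \left(-12\right)} - 40150 = \frac{1}{2} \left(- \frac{1}{12}\right) \left(-17\right) - 40150 = \frac{17}{24} - 40150 = - \frac{963583}{24}$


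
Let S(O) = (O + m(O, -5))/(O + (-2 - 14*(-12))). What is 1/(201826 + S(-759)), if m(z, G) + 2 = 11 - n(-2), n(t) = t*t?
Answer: 593/119683572 ≈ 4.9547e-6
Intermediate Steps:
n(t) = t²
m(z, G) = 5 (m(z, G) = -2 + (11 - 1*(-2)²) = -2 + (11 - 1*4) = -2 + (11 - 4) = -2 + 7 = 5)
S(O) = (5 + O)/(166 + O) (S(O) = (O + 5)/(O + (-2 - 14*(-12))) = (5 + O)/(O + (-2 + 168)) = (5 + O)/(O + 166) = (5 + O)/(166 + O))
1/(201826 + S(-759)) = 1/(201826 + (5 - 759)/(166 - 759)) = 1/(201826 - 754/(-593)) = 1/(201826 - 1/593*(-754)) = 1/(201826 + 754/593) = 1/(119683572/593) = 593/119683572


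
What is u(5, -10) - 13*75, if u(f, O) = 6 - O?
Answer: -959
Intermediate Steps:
u(5, -10) - 13*75 = (6 - 1*(-10)) - 13*75 = (6 + 10) - 975 = 16 - 975 = -959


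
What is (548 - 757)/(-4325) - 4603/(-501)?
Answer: 20012684/2166825 ≈ 9.2359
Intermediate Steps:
(548 - 757)/(-4325) - 4603/(-501) = -209*(-1/4325) - 4603*(-1/501) = 209/4325 + 4603/501 = 20012684/2166825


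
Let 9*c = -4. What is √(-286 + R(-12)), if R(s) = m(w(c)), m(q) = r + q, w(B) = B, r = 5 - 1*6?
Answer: I*√2587/3 ≈ 16.954*I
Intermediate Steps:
r = -1 (r = 5 - 6 = -1)
c = -4/9 (c = (⅑)*(-4) = -4/9 ≈ -0.44444)
m(q) = -1 + q
R(s) = -13/9 (R(s) = -1 - 4/9 = -13/9)
√(-286 + R(-12)) = √(-286 - 13/9) = √(-2587/9) = I*√2587/3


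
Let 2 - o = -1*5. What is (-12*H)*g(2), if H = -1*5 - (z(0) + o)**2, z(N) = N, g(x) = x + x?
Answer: 2592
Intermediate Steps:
g(x) = 2*x
o = 7 (o = 2 - (-1)*5 = 2 - 1*(-5) = 2 + 5 = 7)
H = -54 (H = -1*5 - (0 + 7)**2 = -5 - 1*7**2 = -5 - 1*49 = -5 - 49 = -54)
(-12*H)*g(2) = (-12*(-54))*(2*2) = 648*4 = 2592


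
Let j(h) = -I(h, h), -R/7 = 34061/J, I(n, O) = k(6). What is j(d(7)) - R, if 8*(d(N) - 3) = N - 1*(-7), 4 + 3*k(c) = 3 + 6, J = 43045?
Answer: 500056/129135 ≈ 3.8723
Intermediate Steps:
k(c) = 5/3 (k(c) = -4/3 + (3 + 6)/3 = -4/3 + (1/3)*9 = -4/3 + 3 = 5/3)
I(n, O) = 5/3
d(N) = 31/8 + N/8 (d(N) = 3 + (N - 1*(-7))/8 = 3 + (N + 7)/8 = 3 + (7 + N)/8 = 3 + (7/8 + N/8) = 31/8 + N/8)
R = -238427/43045 ≈ -5.5390
j(h) = -5/3 (j(h) = -1*5/3 = -5/3)
j(d(7)) - R = -5/3 - 1*(-238427/43045) = -5/3 + 238427/43045 = 500056/129135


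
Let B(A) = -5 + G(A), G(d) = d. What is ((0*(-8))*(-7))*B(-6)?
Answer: 0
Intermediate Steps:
B(A) = -5 + A
((0*(-8))*(-7))*B(-6) = ((0*(-8))*(-7))*(-5 - 6) = (0*(-7))*(-11) = 0*(-11) = 0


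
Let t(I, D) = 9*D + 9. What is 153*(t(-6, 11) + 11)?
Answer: 18207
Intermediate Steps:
t(I, D) = 9 + 9*D
153*(t(-6, 11) + 11) = 153*((9 + 9*11) + 11) = 153*((9 + 99) + 11) = 153*(108 + 11) = 153*119 = 18207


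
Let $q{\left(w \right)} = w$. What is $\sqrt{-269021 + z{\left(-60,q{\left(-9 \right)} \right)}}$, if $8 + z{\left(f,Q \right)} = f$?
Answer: $i \sqrt{269089} \approx 518.74 i$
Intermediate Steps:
$z{\left(f,Q \right)} = -8 + f$
$\sqrt{-269021 + z{\left(-60,q{\left(-9 \right)} \right)}} = \sqrt{-269021 - 68} = \sqrt{-269089} = i \sqrt{269089}$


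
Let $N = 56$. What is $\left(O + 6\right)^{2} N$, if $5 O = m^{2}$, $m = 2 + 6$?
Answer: $\frac{494816}{25} \approx 19793.0$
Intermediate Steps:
$m = 8$
$O = \frac{64}{5}$ ($O = \frac{8^{2}}{5} = \frac{1}{5} \cdot 64 = \frac{64}{5} \approx 12.8$)
$\left(O + 6\right)^{2} N = \left(\frac{64}{5} + 6\right)^{2} \cdot 56 = \left(\frac{94}{5}\right)^{2} \cdot 56 = \frac{8836}{25} \cdot 56 = \frac{494816}{25}$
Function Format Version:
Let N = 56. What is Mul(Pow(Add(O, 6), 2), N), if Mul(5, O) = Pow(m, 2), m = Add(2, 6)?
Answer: Rational(494816, 25) ≈ 19793.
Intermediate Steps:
m = 8
O = Rational(64, 5) (O = Mul(Rational(1, 5), Pow(8, 2)) = Mul(Rational(1, 5), 64) = Rational(64, 5) ≈ 12.800)
Mul(Pow(Add(O, 6), 2), N) = Mul(Pow(Add(Rational(64, 5), 6), 2), 56) = Mul(Pow(Rational(94, 5), 2), 56) = Mul(Rational(8836, 25), 56) = Rational(494816, 25)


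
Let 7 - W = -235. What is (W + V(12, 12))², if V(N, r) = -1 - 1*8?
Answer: 54289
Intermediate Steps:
W = 242 (W = 7 - 1*(-235) = 7 + 235 = 242)
V(N, r) = -9 (V(N, r) = -1 - 8 = -9)
(W + V(12, 12))² = (242 - 9)² = 233² = 54289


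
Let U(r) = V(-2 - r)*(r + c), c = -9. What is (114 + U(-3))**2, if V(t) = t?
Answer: 10404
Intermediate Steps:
U(r) = (-9 + r)*(-2 - r) (U(r) = (-2 - r)*(r - 9) = (-2 - r)*(-9 + r) = (-9 + r)*(-2 - r))
(114 + U(-3))**2 = (114 - (-9 - 3)*(2 - 3))**2 = (114 - 1*(-12)*(-1))**2 = (114 - 12)**2 = 102**2 = 10404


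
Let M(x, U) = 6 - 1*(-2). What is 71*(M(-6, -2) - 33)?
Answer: -1775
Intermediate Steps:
M(x, U) = 8 (M(x, U) = 6 + 2 = 8)
71*(M(-6, -2) - 33) = 71*(8 - 33) = 71*(-25) = -1775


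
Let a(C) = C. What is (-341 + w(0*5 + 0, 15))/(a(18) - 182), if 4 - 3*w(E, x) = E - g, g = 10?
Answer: 1009/492 ≈ 2.0508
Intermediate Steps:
w(E, x) = 14/3 - E/3 (w(E, x) = 4/3 - (E - 1*10)/3 = 4/3 - (E - 10)/3 = 4/3 - (-10 + E)/3 = 4/3 + (10/3 - E/3) = 14/3 - E/3)
(-341 + w(0*5 + 0, 15))/(a(18) - 182) = (-341 + (14/3 - (0*5 + 0)/3))/(18 - 182) = (-341 + (14/3 - (0 + 0)/3))/(-164) = (-341 + (14/3 - 1/3*0))*(-1/164) = (-341 + (14/3 + 0))*(-1/164) = (-341 + 14/3)*(-1/164) = -1009/3*(-1/164) = 1009/492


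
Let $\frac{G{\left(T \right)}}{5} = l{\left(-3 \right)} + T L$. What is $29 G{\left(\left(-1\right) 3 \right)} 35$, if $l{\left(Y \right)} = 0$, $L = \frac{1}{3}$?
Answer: $-5075$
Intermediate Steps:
$L = \frac{1}{3} \approx 0.33333$
$G{\left(T \right)} = \frac{5 T}{3}$ ($G{\left(T \right)} = 5 \left(0 + T \frac{1}{3}\right) = 5 \left(0 + \frac{T}{3}\right) = 5 \frac{T}{3} = \frac{5 T}{3}$)
$29 G{\left(\left(-1\right) 3 \right)} 35 = 29 \frac{5 \left(\left(-1\right) 3\right)}{3} \cdot 35 = 29 \cdot \frac{5}{3} \left(-3\right) 35 = 29 \left(-5\right) 35 = \left(-145\right) 35 = -5075$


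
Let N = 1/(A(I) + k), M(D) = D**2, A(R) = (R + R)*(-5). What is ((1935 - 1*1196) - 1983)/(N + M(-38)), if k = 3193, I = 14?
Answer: -3797932/4408533 ≈ -0.86150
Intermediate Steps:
A(R) = -10*R (A(R) = (2*R)*(-5) = -10*R)
N = 1/3053 (N = 1/(-10*14 + 3193) = 1/(-140 + 3193) = 1/3053 ≈ 0.00032755)
((1935 - 1*1196) - 1983)/(N + M(-38)) = ((1935 - 1*1196) - 1983)/(1/3053 + (-38)**2) = ((1935 - 1196) - 1983)/(1/3053 + 1444) = (739 - 1983)/(4408533/3053) = -1244*3053/4408533 = -3797932/4408533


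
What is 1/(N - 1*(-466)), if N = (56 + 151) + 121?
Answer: 1/794 ≈ 0.0012594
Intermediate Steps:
N = 328 (N = 207 + 121 = 328)
1/(N - 1*(-466)) = 1/(328 - 1*(-466)) = 1/(328 + 466) = 1/794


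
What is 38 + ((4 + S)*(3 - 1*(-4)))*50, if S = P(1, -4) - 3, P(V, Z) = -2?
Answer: -312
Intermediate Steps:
S = -5 (S = -2 - 3 = -5)
38 + ((4 + S)*(3 - 1*(-4)))*50 = 38 + ((4 - 5)*(3 - 1*(-4)))*50 = 38 - (3 + 4)*50 = 38 - 1*7*50 = 38 - 7*50 = 38 - 350 = -312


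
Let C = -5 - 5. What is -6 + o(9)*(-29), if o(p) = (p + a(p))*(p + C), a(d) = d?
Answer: 516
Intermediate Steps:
C = -10
o(p) = 2*p*(-10 + p) (o(p) = (p + p)*(p - 10) = (2*p)*(-10 + p) = 2*p*(-10 + p))
-6 + o(9)*(-29) = -6 + (2*9*(-10 + 9))*(-29) = -6 + (2*9*(-1))*(-29) = -6 - 18*(-29) = -6 + 522 = 516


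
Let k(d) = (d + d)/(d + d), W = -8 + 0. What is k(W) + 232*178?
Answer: 41297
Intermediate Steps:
W = -8
k(d) = 1 (k(d) = (2*d)/((2*d)) = (2*d)*(1/(2*d)) = 1)
k(W) + 232*178 = 1 + 232*178 = 1 + 41296 = 41297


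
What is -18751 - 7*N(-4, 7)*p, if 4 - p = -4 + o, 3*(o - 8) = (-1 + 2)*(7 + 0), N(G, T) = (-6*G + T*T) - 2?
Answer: -52774/3 ≈ -17591.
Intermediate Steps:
N(G, T) = -2 + T² - 6*G (N(G, T) = (-6*G + T²) - 2 = (T² - 6*G) - 2 = -2 + T² - 6*G)
o = 31/3 (o = 8 + ((-1 + 2)*(7 + 0))/3 = 8 + (1*7)/3 = 8 + (⅓)*7 = 8 + 7/3 = 31/3 ≈ 10.333)
p = -7/3 (p = 4 - (-4 + 31/3) = 4 - 1*19/3 = 4 - 19/3 = -7/3 ≈ -2.3333)
-18751 - 7*N(-4, 7)*p = -18751 - 7*(-2 + 7² - 6*(-4))*(-7)/3 = -18751 - 7*(-2 + 49 + 24)*(-7)/3 = -18751 - 7*71*(-7)/3 = -18751 - 497*(-7)/3 = -18751 - 1*(-3479/3) = -18751 + 3479/3 = -52774/3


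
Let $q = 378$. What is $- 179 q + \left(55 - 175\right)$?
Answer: $-67782$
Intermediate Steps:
$- 179 q + \left(55 - 175\right) = \left(-179\right) 378 + \left(55 - 175\right) = -67662 + \left(55 - 175\right) = -67662 - 120 = -67782$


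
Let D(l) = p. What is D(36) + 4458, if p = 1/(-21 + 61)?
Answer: 178321/40 ≈ 4458.0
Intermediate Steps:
p = 1/40 ≈ 0.025000
D(l) = 1/40
D(36) + 4458 = 1/40 + 4458 = 178321/40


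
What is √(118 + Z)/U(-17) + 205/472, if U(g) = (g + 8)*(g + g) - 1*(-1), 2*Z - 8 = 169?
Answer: 205/472 + √826/614 ≈ 0.48113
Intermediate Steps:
Z = 177/2 (Z = 4 + (½)*169 = 4 + 169/2 = 177/2 ≈ 88.500)
U(g) = 1 + 2*g*(8 + g) (U(g) = (8 + g)*(2*g) + 1 = 2*g*(8 + g) + 1 = 1 + 2*g*(8 + g))
√(118 + Z)/U(-17) + 205/472 = √(118 + 177/2)/(1 + 2*(-17)² + 16*(-17)) + 205/472 = √(413/2)/(1 + 2*289 - 272) + 205*(1/472) = (√826/2)/(1 + 578 - 272) + 205/472 = (√826/2)/307 + 205/472 = (√826/2)*(1/307) + 205/472 = √826/614 + 205/472 = 205/472 + √826/614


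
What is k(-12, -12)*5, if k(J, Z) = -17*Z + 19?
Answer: 1115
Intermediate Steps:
k(J, Z) = 19 - 17*Z
k(-12, -12)*5 = (19 - 17*(-12))*5 = (19 + 204)*5 = 223*5 = 1115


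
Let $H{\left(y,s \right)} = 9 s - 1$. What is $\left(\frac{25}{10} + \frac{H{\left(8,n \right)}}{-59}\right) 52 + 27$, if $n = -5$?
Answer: $\frac{11655}{59} \approx 197.54$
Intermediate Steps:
$H{\left(y,s \right)} = -1 + 9 s$
$\left(\frac{25}{10} + \frac{H{\left(8,n \right)}}{-59}\right) 52 + 27 = \left(\frac{25}{10} + \frac{-1 + 9 \left(-5\right)}{-59}\right) 52 + 27 = \left(25 \cdot \frac{1}{10} + \left(-1 - 45\right) \left(- \frac{1}{59}\right)\right) 52 + 27 = \left(\frac{5}{2} - - \frac{46}{59}\right) 52 + 27 = \left(\frac{5}{2} + \frac{46}{59}\right) 52 + 27 = \frac{387}{118} \cdot 52 + 27 = \frac{10062}{59} + 27 = \frac{11655}{59}$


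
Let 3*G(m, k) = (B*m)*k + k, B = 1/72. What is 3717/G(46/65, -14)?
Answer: -1863810/2363 ≈ -788.75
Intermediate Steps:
B = 1/72 ≈ 0.013889
G(m, k) = k/3 + k*m/216 (G(m, k) = ((m/72)*k + k)/3 = (k*m/72 + k)/3 = (k + k*m/72)/3 = k/3 + k*m/216)
3717/G(46/65, -14) = 3717/(((1/216)*(-14)*(72 + 46/65))) = 3717/(((1/216)*(-14)*(4726/65))) = 3717/(-16541/3510) = 3717*(-3510/16541) = -1863810/2363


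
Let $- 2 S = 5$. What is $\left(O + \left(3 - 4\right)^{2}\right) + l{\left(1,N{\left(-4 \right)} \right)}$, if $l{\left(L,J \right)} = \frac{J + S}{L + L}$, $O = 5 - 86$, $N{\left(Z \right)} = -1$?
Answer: $- \frac{327}{4} \approx -81.75$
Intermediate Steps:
$S = - \frac{5}{2}$ ($S = \left(- \frac{1}{2}\right) 5 = - \frac{5}{2} \approx -2.5$)
$O = -81$
$l{\left(L,J \right)} = \frac{- \frac{5}{2} + J}{2 L}$ ($l{\left(L,J \right)} = \frac{J - \frac{5}{2}}{L + L} = \frac{- \frac{5}{2} + J}{2 L}$)
$\left(O + \left(3 - 4\right)^{2}\right) + l{\left(1,N{\left(-4 \right)} \right)} = \left(-81 + \left(3 - 4\right)^{2}\right) + \frac{-5 + 2 \left(-1\right)}{4 \cdot 1} = \left(-81 + \left(-1\right)^{2}\right) + \frac{1}{4} \cdot 1 \left(-5 - 2\right) = \left(-81 + 1\right) + \frac{1}{4} \cdot 1 \left(-7\right) = -80 - \frac{7}{4} = - \frac{327}{4}$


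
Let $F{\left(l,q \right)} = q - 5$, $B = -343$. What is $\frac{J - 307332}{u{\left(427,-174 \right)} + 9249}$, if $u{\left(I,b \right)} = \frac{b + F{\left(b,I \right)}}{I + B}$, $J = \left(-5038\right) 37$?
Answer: $- \frac{10368498}{194291} \approx -53.366$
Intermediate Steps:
$J = -186406$
$F{\left(l,q \right)} = -5 + q$ ($F{\left(l,q \right)} = q + \left(-5 + 0\right) = q - 5 = -5 + q$)
$u{\left(I,b \right)} = \frac{-5 + I + b}{-343 + I}$ ($u{\left(I,b \right)} = \frac{b + \left(-5 + I\right)}{I - 343} = \frac{-5 + I + b}{-343 + I}$)
$\frac{J - 307332}{u{\left(427,-174 \right)} + 9249} = \frac{-186406 - 307332}{\frac{-5 + 427 - 174}{-343 + 427} + 9249} = - \frac{493738}{\frac{1}{84} \cdot 248 + 9249} = - \frac{493738}{\frac{62}{21} + 9249} = - \frac{493738}{\frac{194291}{21}} = \left(-493738\right) \frac{21}{194291} = - \frac{10368498}{194291}$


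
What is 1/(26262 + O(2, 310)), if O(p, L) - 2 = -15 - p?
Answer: 1/26247 ≈ 3.8100e-5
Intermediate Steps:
O(p, L) = -13 - p (O(p, L) = 2 + (-15 - p) = -13 - p)
1/(26262 + O(2, 310)) = 1/(26262 + (-13 - 1*2)) = 1/(26262 + (-13 - 2)) = 1/(26262 - 15) = 1/26247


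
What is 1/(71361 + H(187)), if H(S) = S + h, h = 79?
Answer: 1/71627 ≈ 1.3961e-5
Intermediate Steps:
H(S) = 79 + S (H(S) = S + 79 = 79 + S)
1/(71361 + H(187)) = 1/(71361 + (79 + 187)) = 1/(71361 + 266) = 1/71627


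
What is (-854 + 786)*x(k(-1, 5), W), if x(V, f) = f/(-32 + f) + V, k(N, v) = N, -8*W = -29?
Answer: 17408/227 ≈ 76.687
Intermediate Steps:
W = 29/8 (W = -⅛*(-29) = 29/8 ≈ 3.6250)
x(V, f) = V + f/(-32 + f) (x(V, f) = f/(-32 + f) + V = V + f/(-32 + f))
(-854 + 786)*x(k(-1, 5), W) = (-854 + 786)*((29/8 - 32*(-1) - 1*29/8)/(-32 + 29/8)) = -68*(29/8 + 32 - 29/8)/(-227/8) = -(-544)*32/227 = -68*(-256/227) = 17408/227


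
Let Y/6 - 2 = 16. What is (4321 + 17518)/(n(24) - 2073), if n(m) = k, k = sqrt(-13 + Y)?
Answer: -45272247/4297234 - 21839*sqrt(95)/4297234 ≈ -10.585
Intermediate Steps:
Y = 108 (Y = 12 + 6*16 = 12 + 96 = 108)
k = sqrt(95) (k = sqrt(-13 + 108) = sqrt(95) ≈ 9.7468)
n(m) = sqrt(95)
(4321 + 17518)/(n(24) - 2073) = (4321 + 17518)/(sqrt(95) - 2073) = 21839/(-2073 + sqrt(95))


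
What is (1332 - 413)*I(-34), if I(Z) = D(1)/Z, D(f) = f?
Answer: -919/34 ≈ -27.029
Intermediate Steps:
I(Z) = 1/Z
(1332 - 413)*I(-34) = (1332 - 413)/(-34) = 919*(-1/34) = -919/34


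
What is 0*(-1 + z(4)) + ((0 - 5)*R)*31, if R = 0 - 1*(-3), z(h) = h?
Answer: -465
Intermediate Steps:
R = 3 (R = 0 + 3 = 3)
0*(-1 + z(4)) + ((0 - 5)*R)*31 = 0*(-1 + 4) + ((0 - 5)*3)*31 = 0*3 - 5*3*31 = 0 - 15*31 = 0 - 465 = -465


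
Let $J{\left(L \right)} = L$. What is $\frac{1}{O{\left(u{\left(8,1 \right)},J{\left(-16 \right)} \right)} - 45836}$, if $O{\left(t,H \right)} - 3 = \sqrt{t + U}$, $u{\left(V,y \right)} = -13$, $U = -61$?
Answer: $- \frac{45833}{2100663963} - \frac{i \sqrt{74}}{2100663963} \approx -2.1818 \cdot 10^{-5} - 4.095 \cdot 10^{-9} i$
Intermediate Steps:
$O{\left(t,H \right)} = 3 + \sqrt{-61 + t}$ ($O{\left(t,H \right)} = 3 + \sqrt{t - 61} = 3 + \sqrt{-61 + t}$)
$\frac{1}{O{\left(u{\left(8,1 \right)},J{\left(-16 \right)} \right)} - 45836} = \frac{1}{\left(3 + \sqrt{-61 - 13}\right) - 45836} = \frac{1}{\left(3 + \sqrt{-74}\right) - 45836} = \frac{1}{\left(3 + i \sqrt{74}\right) - 45836} = \frac{1}{-45833 + i \sqrt{74}}$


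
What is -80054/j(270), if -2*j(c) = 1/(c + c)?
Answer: 86458320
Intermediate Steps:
j(c) = -1/(4*c) (j(c) = -1/(2*(c + c)) = -1/(2*c)/2 = -1/(4*c))
-80054/j(270) = -80054/((-1/4/270)) = -80054/((-1/4*1/270)) = -80054/(-1/1080) = -80054*(-1080) = 86458320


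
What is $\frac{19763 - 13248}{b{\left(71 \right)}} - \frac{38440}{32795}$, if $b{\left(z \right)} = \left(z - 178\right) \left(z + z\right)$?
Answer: $- \frac{159543357}{99657446} \approx -1.6009$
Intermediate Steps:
$b{\left(z \right)} = 2 z \left(-178 + z\right)$ ($b{\left(z \right)} = \left(-178 + z\right) 2 z = 2 z \left(-178 + z\right)$)
$\frac{19763 - 13248}{b{\left(71 \right)}} - \frac{38440}{32795} = \frac{19763 - 13248}{2 \cdot 71 \left(-178 + 71\right)} - \frac{38440}{32795} = \frac{6515}{2 \cdot 71 \left(-107\right)} - \frac{7688}{6559} = \frac{6515}{-15194} - \frac{7688}{6559} = 6515 \left(- \frac{1}{15194}\right) - \frac{7688}{6559} = - \frac{6515}{15194} - \frac{7688}{6559} = - \frac{159543357}{99657446}$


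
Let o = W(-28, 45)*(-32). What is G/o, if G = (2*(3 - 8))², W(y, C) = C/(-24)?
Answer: 5/3 ≈ 1.6667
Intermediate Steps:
W(y, C) = -C/24 (W(y, C) = C*(-1/24) = -C/24)
o = 60 (o = -1/24*45*(-32) = -15/8*(-32) = 60)
G = 100 (G = (2*(-5))² = (-10)² = 100)
G/o = 100/60 = 100*(1/60) = 5/3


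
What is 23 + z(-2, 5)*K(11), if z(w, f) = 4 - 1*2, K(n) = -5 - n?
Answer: -9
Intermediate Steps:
z(w, f) = 2 (z(w, f) = 4 - 2 = 2)
23 + z(-2, 5)*K(11) = 23 + 2*(-5 - 1*11) = 23 + 2*(-5 - 11) = 23 + 2*(-16) = 23 - 32 = -9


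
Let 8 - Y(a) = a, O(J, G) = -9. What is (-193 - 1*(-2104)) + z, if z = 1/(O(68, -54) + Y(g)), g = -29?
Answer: 53509/28 ≈ 1911.0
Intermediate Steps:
Y(a) = 8 - a
z = 1/28 (z = 1/(-9 + (8 - 1*(-29))) = 1/(-9 + (8 + 29)) = 1/(-9 + 37) = 1/28 ≈ 0.035714)
(-193 - 1*(-2104)) + z = (-193 - 1*(-2104)) + 1/28 = (-193 + 2104) + 1/28 = 1911 + 1/28 = 53509/28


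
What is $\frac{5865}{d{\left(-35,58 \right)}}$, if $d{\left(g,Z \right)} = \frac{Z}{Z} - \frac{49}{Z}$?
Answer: $\frac{113390}{3} \approx 37797.0$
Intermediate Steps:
$d{\left(g,Z \right)} = 1 - \frac{49}{Z}$
$\frac{5865}{d{\left(-35,58 \right)}} = \frac{5865}{\frac{1}{58} \left(-49 + 58\right)} = \frac{5865}{\frac{1}{58} \cdot 9} = \frac{5865}{\frac{9}{58}} = 5865 \cdot \frac{58}{9} = \frac{113390}{3}$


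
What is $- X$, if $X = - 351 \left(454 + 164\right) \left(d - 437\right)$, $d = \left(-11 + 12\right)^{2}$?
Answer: $-94576248$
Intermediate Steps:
$d = 1$ ($d = 1^{2} = 1$)
$X = 94576248$ ($X = - 351 \left(454 + 164\right) \left(1 - 437\right) = - 351 \cdot 618 \left(-436\right) = \left(-351\right) \left(-269448\right) = 94576248$)
$- X = \left(-1\right) 94576248 = -94576248$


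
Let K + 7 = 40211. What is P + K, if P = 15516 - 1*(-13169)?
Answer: 68889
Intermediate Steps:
K = 40204 (K = -7 + 40211 = 40204)
P = 28685 (P = 15516 + 13169 = 28685)
P + K = 28685 + 40204 = 68889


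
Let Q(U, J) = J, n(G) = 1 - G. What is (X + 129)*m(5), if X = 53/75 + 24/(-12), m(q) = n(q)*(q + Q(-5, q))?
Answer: -76624/15 ≈ -5108.3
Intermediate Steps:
m(q) = 2*q*(1 - q) (m(q) = (1 - q)*(q + q) = (1 - q)*(2*q) = 2*q*(1 - q))
X = -97/75 (X = 53*(1/75) + 24*(-1/12) = 53/75 - 2 = -97/75 ≈ -1.2933)
(X + 129)*m(5) = (-97/75 + 129)*(2*5*(1 - 1*5)) = 9578*(2*5*(1 - 5))/75 = 9578*(2*5*(-4))/75 = (9578/75)*(-40) = -76624/15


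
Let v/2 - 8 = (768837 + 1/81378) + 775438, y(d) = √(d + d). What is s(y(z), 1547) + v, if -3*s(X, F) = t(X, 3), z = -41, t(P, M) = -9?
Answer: 125670784042/40689 ≈ 3.0886e+6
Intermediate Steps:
y(d) = √2*√d (y(d) = √(2*d) = √2*√d)
s(X, F) = 3 (s(X, F) = -⅓*(-9) = 3)
v = 125670661975/40689 (v = 16 + 2*((768837 + 1/81378) + 775438) = 16 + 2*(62566417387/81378 + 775438) = 16 + 2*(125670010951/81378) = 16 + 125670010951/40689 = 125670661975/40689 ≈ 3.0886e+6)
s(y(z), 1547) + v = 3 + 125670661975/40689 = 125670784042/40689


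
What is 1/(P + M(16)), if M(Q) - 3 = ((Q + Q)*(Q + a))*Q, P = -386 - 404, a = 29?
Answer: 1/22253 ≈ 4.4938e-5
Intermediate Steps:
P = -790
M(Q) = 3 + 2*Q²*(29 + Q) (M(Q) = 3 + ((Q + Q)*(Q + 29))*Q = 3 + ((2*Q)*(29 + Q))*Q = 3 + (2*Q*(29 + Q))*Q = 3 + 2*Q²*(29 + Q))
1/(P + M(16)) = 1/(-790 + (3 + 2*16³ + 58*16²)) = 1/(-790 + (3 + 2*4096 + 58*256)) = 1/(-790 + (3 + 8192 + 14848)) = 1/(-790 + 23043) = 1/22253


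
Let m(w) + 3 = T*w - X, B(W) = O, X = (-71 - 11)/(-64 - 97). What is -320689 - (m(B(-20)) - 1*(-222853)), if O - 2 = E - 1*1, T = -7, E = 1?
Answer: -87507443/161 ≈ -5.4352e+5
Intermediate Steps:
X = 82/161 (X = -82/(-161) = -82*(-1/161) = 82/161 ≈ 0.50932)
O = 2 (O = 2 + (1 - 1*1) = 2 + (1 - 1) = 2 + 0 = 2)
B(W) = 2
m(w) = -565/161 - 7*w (m(w) = -3 + (-7*w - 1*82/161) = -3 + (-7*w - 82/161) = -3 + (-82/161 - 7*w) = -565/161 - 7*w)
-320689 - (m(B(-20)) - 1*(-222853)) = -320689 - ((-565/161 - 7*2) - 1*(-222853)) = -320689 - ((-565/161 - 14) + 222853) = -320689 - (-2819/161 + 222853) = -320689 - 1*35876514/161 = -320689 - 35876514/161 = -87507443/161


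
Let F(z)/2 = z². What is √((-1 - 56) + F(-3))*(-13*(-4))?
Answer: 52*I*√39 ≈ 324.74*I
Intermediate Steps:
F(z) = 2*z²
√((-1 - 56) + F(-3))*(-13*(-4)) = √((-1 - 56) + 2*(-3)²)*(-13*(-4)) = √(-57 + 2*9)*52 = √(-57 + 18)*52 = √(-39)*52 = (I*√39)*52 = 52*I*√39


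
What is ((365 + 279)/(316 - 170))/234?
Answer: 161/8541 ≈ 0.018850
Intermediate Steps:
((365 + 279)/(316 - 170))/234 = (644/146)*(1/234) = (644*(1/146))*(1/234) = (322/73)*(1/234) = 161/8541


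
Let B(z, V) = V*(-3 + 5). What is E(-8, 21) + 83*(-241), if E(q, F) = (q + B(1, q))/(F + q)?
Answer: -260063/13 ≈ -20005.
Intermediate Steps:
B(z, V) = 2*V (B(z, V) = V*2 = 2*V)
E(q, F) = 3*q/(F + q) (E(q, F) = (q + 2*q)/(F + q) = (3*q)/(F + q) = 3*q/(F + q))
E(-8, 21) + 83*(-241) = 3*(-8)/(21 - 8) + 83*(-241) = 3*(-8)/13 - 20003 = 3*(-8)*(1/13) - 20003 = -24/13 - 20003 = -260063/13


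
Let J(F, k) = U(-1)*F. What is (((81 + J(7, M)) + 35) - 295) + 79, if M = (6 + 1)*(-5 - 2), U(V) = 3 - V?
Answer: -72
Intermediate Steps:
M = -49 (M = 7*(-7) = -49)
J(F, k) = 4*F (J(F, k) = (3 - 1*(-1))*F = (3 + 1)*F = 4*F)
(((81 + J(7, M)) + 35) - 295) + 79 = (((81 + 4*7) + 35) - 295) + 79 = (((81 + 28) + 35) - 295) + 79 = ((109 + 35) - 295) + 79 = (144 - 295) + 79 = -151 + 79 = -72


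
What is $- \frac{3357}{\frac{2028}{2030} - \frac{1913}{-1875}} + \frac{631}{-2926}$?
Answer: $- \frac{3739205253409}{2248891414} \approx -1662.7$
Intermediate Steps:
$- \frac{3357}{\frac{2028}{2030} - \frac{1913}{-1875}} + \frac{631}{-2926} = - \frac{3357}{2028 \cdot \frac{1}{2030} - - \frac{1913}{1875}} + 631 \left(- \frac{1}{2926}\right) = - \frac{3357}{\frac{1014}{1015} + \frac{1913}{1875}} - \frac{631}{2926} = - \frac{3357}{\frac{768589}{380625}} - \frac{631}{2926} = \left(-3357\right) \frac{380625}{768589} - \frac{631}{2926} = - \frac{1277758125}{768589} - \frac{631}{2926} = - \frac{3739205253409}{2248891414}$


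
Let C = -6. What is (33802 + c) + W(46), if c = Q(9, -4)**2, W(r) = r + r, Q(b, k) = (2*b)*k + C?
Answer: 39978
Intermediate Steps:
Q(b, k) = -6 + 2*b*k (Q(b, k) = (2*b)*k - 6 = 2*b*k - 6 = -6 + 2*b*k)
W(r) = 2*r
c = 6084 (c = (-6 + 2*9*(-4))**2 = (-6 - 72)**2 = (-78)**2 = 6084)
(33802 + c) + W(46) = (33802 + 6084) + 2*46 = 39886 + 92 = 39978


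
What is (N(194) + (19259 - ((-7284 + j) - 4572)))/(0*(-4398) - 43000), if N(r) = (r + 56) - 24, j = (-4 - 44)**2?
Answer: -29037/43000 ≈ -0.67528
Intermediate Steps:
j = 2304 (j = (-48)**2 = 2304)
N(r) = 32 + r (N(r) = (56 + r) - 24 = 32 + r)
(N(194) + (19259 - ((-7284 + j) - 4572)))/(0*(-4398) - 43000) = ((32 + 194) + (19259 - ((-7284 + 2304) - 4572)))/(0*(-4398) - 43000) = (226 + (19259 - (-4980 - 4572)))/(0 - 43000) = (226 + (19259 - 1*(-9552)))/(-43000) = (226 + (19259 + 9552))*(-1/43000) = (226 + 28811)*(-1/43000) = 29037*(-1/43000) = -29037/43000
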